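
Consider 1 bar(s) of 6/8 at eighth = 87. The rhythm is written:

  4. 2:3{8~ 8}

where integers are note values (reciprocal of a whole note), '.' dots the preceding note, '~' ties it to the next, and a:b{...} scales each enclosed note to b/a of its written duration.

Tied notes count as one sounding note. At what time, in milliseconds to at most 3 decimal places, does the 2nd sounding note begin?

note 2 onset = 3b = 2068.966ms

1. 0.0ms @ 0 + 2068.966ms (3)
2. 2068.966ms @ 3 + 2068.966ms (3)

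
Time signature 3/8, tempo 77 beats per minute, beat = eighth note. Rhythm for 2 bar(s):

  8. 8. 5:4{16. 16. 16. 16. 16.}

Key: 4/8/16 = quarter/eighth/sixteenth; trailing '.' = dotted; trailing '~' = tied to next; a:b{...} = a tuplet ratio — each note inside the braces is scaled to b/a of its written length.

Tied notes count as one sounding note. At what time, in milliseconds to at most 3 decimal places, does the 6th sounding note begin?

1. 0.0ms @ 0 + 1168.831ms (3/2)
2. 1168.831ms @ 3/2 + 1168.831ms (3/2)
3. 2337.662ms @ 3 + 467.532ms (3/5)
4. 2805.195ms @ 18/5 + 467.532ms (3/5)
5. 3272.727ms @ 21/5 + 467.532ms (3/5)
6. 3740.26ms @ 24/5 + 467.532ms (3/5)
7. 4207.792ms @ 27/5 + 467.532ms (3/5)

note 6 onset = 24/5b = 3740.26ms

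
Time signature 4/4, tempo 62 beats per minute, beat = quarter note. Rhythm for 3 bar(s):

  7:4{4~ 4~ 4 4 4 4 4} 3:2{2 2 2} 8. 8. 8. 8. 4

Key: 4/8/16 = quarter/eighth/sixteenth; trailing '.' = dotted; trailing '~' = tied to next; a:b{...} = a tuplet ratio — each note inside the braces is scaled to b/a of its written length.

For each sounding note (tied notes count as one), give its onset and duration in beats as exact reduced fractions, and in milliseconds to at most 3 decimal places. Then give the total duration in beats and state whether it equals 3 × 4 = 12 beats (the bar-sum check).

1) 0.0ms=0b +1658.986ms=12/7b
2) 1658.986ms=12/7b +552.995ms=4/7b
3) 2211.982ms=16/7b +552.995ms=4/7b
4) 2764.977ms=20/7b +552.995ms=4/7b
5) 3317.972ms=24/7b +552.995ms=4/7b
6) 3870.968ms=4b +1290.323ms=4/3b
7) 5161.29ms=16/3b +1290.323ms=4/3b
8) 6451.613ms=20/3b +1290.323ms=4/3b
9) 7741.935ms=8b +725.806ms=3/4b
10) 8467.742ms=35/4b +725.806ms=3/4b
11) 9193.548ms=19/2b +725.806ms=3/4b
12) 9919.355ms=41/4b +725.806ms=3/4b
13) 10645.161ms=11b +967.742ms=1b
Σ=12b of 12 (62bpm 4/4) — PASS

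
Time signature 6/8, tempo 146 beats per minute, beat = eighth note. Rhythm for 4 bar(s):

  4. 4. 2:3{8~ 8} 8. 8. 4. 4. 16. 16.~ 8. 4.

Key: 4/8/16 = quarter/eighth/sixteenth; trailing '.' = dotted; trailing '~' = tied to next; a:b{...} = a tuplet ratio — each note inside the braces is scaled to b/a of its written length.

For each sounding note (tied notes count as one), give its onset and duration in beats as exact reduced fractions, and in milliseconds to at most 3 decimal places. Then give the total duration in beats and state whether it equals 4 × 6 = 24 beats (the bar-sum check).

1) 0.0ms=0b +1232.877ms=3b
2) 1232.877ms=3b +1232.877ms=3b
3) 2465.753ms=6b +1232.877ms=3b
4) 3698.63ms=9b +616.438ms=3/2b
5) 4315.068ms=21/2b +616.438ms=3/2b
6) 4931.507ms=12b +1232.877ms=3b
7) 6164.384ms=15b +1232.877ms=3b
8) 7397.26ms=18b +308.219ms=3/4b
9) 7705.479ms=75/4b +924.658ms=9/4b
10) 8630.137ms=21b +1232.877ms=3b
Σ=24b of 24 (146bpm 6/8) — PASS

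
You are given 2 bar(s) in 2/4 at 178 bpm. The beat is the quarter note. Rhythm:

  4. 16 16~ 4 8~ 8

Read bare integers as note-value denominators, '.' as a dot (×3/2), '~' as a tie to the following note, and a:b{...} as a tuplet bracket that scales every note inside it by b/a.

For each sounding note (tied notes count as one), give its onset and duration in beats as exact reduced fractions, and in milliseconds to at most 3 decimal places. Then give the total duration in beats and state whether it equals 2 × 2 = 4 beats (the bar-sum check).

1) 0.0ms=0b +505.618ms=3/2b
2) 505.618ms=3/2b +84.27ms=1/4b
3) 589.888ms=7/4b +421.348ms=5/4b
4) 1011.236ms=3b +337.079ms=1b
Σ=4b of 4 (178bpm 2/4) — PASS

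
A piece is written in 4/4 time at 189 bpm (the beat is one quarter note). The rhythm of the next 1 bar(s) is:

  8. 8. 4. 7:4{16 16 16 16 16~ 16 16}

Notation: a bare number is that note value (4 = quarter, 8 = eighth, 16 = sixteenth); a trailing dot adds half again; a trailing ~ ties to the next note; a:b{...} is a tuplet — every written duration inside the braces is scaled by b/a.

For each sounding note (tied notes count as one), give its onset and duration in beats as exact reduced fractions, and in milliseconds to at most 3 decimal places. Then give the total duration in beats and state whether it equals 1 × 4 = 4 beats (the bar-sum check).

1) 0.0ms=0b +238.095ms=3/4b
2) 238.095ms=3/4b +238.095ms=3/4b
3) 476.19ms=3/2b +476.19ms=3/2b
4) 952.381ms=3b +45.351ms=1/7b
5) 997.732ms=22/7b +45.351ms=1/7b
6) 1043.084ms=23/7b +45.351ms=1/7b
7) 1088.435ms=24/7b +45.351ms=1/7b
8) 1133.787ms=25/7b +90.703ms=2/7b
9) 1224.49ms=27/7b +45.351ms=1/7b
Σ=4b of 4 (189bpm 4/4) — PASS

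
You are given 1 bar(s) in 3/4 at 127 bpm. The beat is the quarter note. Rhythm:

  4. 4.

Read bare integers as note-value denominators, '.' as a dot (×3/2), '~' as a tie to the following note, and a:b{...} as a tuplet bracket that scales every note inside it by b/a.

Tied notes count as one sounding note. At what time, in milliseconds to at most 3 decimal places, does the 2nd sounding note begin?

1. 0.0ms @ 0 + 708.661ms (3/2)
2. 708.661ms @ 3/2 + 708.661ms (3/2)

note 2 onset = 3/2b = 708.661ms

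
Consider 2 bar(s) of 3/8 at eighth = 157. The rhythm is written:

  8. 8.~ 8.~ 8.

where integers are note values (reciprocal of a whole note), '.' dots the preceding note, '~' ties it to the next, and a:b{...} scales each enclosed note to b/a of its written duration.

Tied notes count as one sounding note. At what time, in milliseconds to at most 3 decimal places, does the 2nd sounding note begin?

1. 0.0ms @ 0 + 573.248ms (3/2)
2. 573.248ms @ 3/2 + 1719.745ms (9/2)

note 2 onset = 3/2b = 573.248ms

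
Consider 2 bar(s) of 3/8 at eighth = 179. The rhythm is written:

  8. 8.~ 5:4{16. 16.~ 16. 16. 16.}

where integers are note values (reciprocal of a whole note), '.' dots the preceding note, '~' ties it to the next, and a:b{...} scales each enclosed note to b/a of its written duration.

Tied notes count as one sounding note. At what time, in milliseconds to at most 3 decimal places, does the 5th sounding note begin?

note 5 onset = 27/5b = 1810.056ms

1. 0.0ms @ 0 + 502.793ms (3/2)
2. 502.793ms @ 3/2 + 703.911ms (21/10)
3. 1206.704ms @ 18/5 + 402.235ms (6/5)
4. 1608.939ms @ 24/5 + 201.117ms (3/5)
5. 1810.056ms @ 27/5 + 201.117ms (3/5)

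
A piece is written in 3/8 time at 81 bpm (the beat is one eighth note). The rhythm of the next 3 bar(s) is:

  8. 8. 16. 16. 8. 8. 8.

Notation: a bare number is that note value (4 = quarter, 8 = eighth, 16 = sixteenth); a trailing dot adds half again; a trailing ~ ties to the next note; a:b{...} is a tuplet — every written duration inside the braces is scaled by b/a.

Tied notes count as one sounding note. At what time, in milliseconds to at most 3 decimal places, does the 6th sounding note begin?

note 6 onset = 6b = 4444.444ms

1. 0.0ms @ 0 + 1111.111ms (3/2)
2. 1111.111ms @ 3/2 + 1111.111ms (3/2)
3. 2222.222ms @ 3 + 555.556ms (3/4)
4. 2777.778ms @ 15/4 + 555.556ms (3/4)
5. 3333.333ms @ 9/2 + 1111.111ms (3/2)
6. 4444.444ms @ 6 + 1111.111ms (3/2)
7. 5555.556ms @ 15/2 + 1111.111ms (3/2)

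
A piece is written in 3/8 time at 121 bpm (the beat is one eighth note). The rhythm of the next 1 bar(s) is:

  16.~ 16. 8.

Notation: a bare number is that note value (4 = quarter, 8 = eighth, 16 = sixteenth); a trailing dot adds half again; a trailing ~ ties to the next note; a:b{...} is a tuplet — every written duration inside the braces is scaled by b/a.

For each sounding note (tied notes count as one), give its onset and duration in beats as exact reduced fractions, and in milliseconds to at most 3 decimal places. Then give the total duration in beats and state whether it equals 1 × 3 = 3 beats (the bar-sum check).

1) 0.0ms=0b +743.802ms=3/2b
2) 743.802ms=3/2b +743.802ms=3/2b
Σ=3b of 3 (121bpm 3/8) — PASS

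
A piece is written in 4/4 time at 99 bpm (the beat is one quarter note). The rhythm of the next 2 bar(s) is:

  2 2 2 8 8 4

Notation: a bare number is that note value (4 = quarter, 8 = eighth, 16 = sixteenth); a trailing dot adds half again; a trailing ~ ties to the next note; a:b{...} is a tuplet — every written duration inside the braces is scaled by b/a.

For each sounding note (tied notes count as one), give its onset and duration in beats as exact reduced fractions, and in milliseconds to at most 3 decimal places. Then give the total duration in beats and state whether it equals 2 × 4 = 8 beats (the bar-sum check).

1) 0.0ms=0b +1212.121ms=2b
2) 1212.121ms=2b +1212.121ms=2b
3) 2424.242ms=4b +1212.121ms=2b
4) 3636.364ms=6b +303.03ms=1/2b
5) 3939.394ms=13/2b +303.03ms=1/2b
6) 4242.424ms=7b +606.061ms=1b
Σ=8b of 8 (99bpm 4/4) — PASS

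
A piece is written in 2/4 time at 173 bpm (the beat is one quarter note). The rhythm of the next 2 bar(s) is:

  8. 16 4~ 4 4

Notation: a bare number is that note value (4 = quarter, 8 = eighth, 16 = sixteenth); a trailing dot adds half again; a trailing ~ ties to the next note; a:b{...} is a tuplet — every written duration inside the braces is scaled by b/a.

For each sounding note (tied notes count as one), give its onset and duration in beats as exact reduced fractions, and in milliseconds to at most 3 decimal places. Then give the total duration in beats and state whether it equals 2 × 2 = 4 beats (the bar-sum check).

1) 0.0ms=0b +260.116ms=3/4b
2) 260.116ms=3/4b +86.705ms=1/4b
3) 346.821ms=1b +693.642ms=2b
4) 1040.462ms=3b +346.821ms=1b
Σ=4b of 4 (173bpm 2/4) — PASS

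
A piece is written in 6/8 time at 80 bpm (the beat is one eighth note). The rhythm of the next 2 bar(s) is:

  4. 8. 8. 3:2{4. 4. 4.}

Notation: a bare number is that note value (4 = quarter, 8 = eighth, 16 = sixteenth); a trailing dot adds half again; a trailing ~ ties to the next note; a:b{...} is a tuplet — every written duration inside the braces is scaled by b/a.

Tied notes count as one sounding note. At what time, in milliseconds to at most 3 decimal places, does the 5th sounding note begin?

note 5 onset = 8b = 6000.0ms

1. 0.0ms @ 0 + 2250.0ms (3)
2. 2250.0ms @ 3 + 1125.0ms (3/2)
3. 3375.0ms @ 9/2 + 1125.0ms (3/2)
4. 4500.0ms @ 6 + 1500.0ms (2)
5. 6000.0ms @ 8 + 1500.0ms (2)
6. 7500.0ms @ 10 + 1500.0ms (2)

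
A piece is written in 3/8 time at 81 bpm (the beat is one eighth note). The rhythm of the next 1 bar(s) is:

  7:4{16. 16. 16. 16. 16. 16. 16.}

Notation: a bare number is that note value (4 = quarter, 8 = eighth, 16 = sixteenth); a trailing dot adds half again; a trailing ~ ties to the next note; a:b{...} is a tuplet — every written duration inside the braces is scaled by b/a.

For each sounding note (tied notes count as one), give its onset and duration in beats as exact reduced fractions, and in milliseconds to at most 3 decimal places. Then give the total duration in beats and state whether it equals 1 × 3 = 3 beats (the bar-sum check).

1) 0.0ms=0b +317.46ms=3/7b
2) 317.46ms=3/7b +317.46ms=3/7b
3) 634.921ms=6/7b +317.46ms=3/7b
4) 952.381ms=9/7b +317.46ms=3/7b
5) 1269.841ms=12/7b +317.46ms=3/7b
6) 1587.302ms=15/7b +317.46ms=3/7b
7) 1904.762ms=18/7b +317.46ms=3/7b
Σ=3b of 3 (81bpm 3/8) — PASS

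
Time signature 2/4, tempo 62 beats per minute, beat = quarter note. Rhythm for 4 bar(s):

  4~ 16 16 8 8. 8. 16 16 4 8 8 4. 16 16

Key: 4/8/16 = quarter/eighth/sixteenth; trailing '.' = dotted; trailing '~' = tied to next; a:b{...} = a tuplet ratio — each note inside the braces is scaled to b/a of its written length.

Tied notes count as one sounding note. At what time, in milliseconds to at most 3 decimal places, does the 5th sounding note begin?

1. 0.0ms @ 0 + 1209.677ms (5/4)
2. 1209.677ms @ 5/4 + 241.935ms (1/4)
3. 1451.613ms @ 3/2 + 483.871ms (1/2)
4. 1935.484ms @ 2 + 725.806ms (3/4)
5. 2661.29ms @ 11/4 + 725.806ms (3/4)
6. 3387.097ms @ 7/2 + 241.935ms (1/4)
7. 3629.032ms @ 15/4 + 241.935ms (1/4)
8. 3870.968ms @ 4 + 967.742ms (1)
9. 4838.71ms @ 5 + 483.871ms (1/2)
10. 5322.581ms @ 11/2 + 483.871ms (1/2)
11. 5806.452ms @ 6 + 1451.613ms (3/2)
12. 7258.065ms @ 15/2 + 241.935ms (1/4)
13. 7500.0ms @ 31/4 + 241.935ms (1/4)

note 5 onset = 11/4b = 2661.29ms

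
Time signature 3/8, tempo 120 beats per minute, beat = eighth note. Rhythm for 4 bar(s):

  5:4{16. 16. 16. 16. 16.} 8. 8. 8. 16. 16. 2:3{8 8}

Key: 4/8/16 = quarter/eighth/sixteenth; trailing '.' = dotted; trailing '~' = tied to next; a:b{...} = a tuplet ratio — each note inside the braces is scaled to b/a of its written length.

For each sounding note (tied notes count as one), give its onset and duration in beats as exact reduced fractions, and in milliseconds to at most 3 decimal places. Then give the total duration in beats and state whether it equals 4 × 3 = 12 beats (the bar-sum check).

1) 0.0ms=0b +300.0ms=3/5b
2) 300.0ms=3/5b +300.0ms=3/5b
3) 600.0ms=6/5b +300.0ms=3/5b
4) 900.0ms=9/5b +300.0ms=3/5b
5) 1200.0ms=12/5b +300.0ms=3/5b
6) 1500.0ms=3b +750.0ms=3/2b
7) 2250.0ms=9/2b +750.0ms=3/2b
8) 3000.0ms=6b +750.0ms=3/2b
9) 3750.0ms=15/2b +375.0ms=3/4b
10) 4125.0ms=33/4b +375.0ms=3/4b
11) 4500.0ms=9b +750.0ms=3/2b
12) 5250.0ms=21/2b +750.0ms=3/2b
Σ=12b of 12 (120bpm 3/8) — PASS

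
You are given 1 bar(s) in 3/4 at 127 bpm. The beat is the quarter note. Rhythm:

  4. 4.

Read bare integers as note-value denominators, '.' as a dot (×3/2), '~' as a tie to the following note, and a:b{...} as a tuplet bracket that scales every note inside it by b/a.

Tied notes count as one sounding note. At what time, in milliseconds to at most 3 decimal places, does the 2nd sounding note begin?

1. 0.0ms @ 0 + 708.661ms (3/2)
2. 708.661ms @ 3/2 + 708.661ms (3/2)

note 2 onset = 3/2b = 708.661ms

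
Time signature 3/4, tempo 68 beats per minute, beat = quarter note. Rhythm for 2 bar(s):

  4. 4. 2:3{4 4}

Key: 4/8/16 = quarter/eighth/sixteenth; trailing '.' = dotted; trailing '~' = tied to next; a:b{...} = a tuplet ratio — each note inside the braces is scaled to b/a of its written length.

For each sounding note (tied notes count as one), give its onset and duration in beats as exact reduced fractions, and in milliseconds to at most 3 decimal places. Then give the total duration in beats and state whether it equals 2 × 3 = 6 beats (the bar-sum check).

1) 0.0ms=0b +1323.529ms=3/2b
2) 1323.529ms=3/2b +1323.529ms=3/2b
3) 2647.059ms=3b +1323.529ms=3/2b
4) 3970.588ms=9/2b +1323.529ms=3/2b
Σ=6b of 6 (68bpm 3/4) — PASS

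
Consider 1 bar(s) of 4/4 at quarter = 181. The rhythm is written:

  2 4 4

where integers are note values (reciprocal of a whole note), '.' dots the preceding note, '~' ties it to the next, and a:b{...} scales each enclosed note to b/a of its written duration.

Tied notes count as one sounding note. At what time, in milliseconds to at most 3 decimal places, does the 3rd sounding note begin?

1. 0.0ms @ 0 + 662.983ms (2)
2. 662.983ms @ 2 + 331.492ms (1)
3. 994.475ms @ 3 + 331.492ms (1)

note 3 onset = 3b = 994.475ms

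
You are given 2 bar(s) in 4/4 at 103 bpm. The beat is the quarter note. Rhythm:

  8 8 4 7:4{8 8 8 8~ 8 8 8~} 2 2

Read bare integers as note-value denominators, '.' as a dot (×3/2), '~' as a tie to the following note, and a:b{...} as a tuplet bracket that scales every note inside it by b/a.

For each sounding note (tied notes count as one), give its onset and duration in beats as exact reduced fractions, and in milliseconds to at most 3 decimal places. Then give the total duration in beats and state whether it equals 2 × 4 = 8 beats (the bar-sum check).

1) 0.0ms=0b +291.262ms=1/2b
2) 291.262ms=1/2b +291.262ms=1/2b
3) 582.524ms=1b +582.524ms=1b
4) 1165.049ms=2b +166.436ms=2/7b
5) 1331.484ms=16/7b +166.436ms=2/7b
6) 1497.92ms=18/7b +166.436ms=2/7b
7) 1664.355ms=20/7b +332.871ms=4/7b
8) 1997.226ms=24/7b +166.436ms=2/7b
9) 2163.662ms=26/7b +1331.484ms=16/7b
10) 3495.146ms=6b +1165.049ms=2b
Σ=8b of 8 (103bpm 4/4) — PASS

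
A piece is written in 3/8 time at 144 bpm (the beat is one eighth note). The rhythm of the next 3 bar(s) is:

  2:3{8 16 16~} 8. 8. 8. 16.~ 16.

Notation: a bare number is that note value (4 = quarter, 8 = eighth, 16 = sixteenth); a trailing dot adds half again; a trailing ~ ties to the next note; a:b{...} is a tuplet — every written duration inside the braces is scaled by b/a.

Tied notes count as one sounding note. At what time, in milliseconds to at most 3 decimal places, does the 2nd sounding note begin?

1. 0.0ms @ 0 + 625.0ms (3/2)
2. 625.0ms @ 3/2 + 312.5ms (3/4)
3. 937.5ms @ 9/4 + 937.5ms (9/4)
4. 1875.0ms @ 9/2 + 625.0ms (3/2)
5. 2500.0ms @ 6 + 625.0ms (3/2)
6. 3125.0ms @ 15/2 + 625.0ms (3/2)

note 2 onset = 3/2b = 625.0ms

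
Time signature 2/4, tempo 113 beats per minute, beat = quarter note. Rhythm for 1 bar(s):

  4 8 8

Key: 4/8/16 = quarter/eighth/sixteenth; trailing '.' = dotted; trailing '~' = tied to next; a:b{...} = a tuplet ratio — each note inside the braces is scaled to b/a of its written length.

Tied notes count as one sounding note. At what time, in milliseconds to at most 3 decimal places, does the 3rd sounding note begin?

note 3 onset = 3/2b = 796.46ms

1. 0.0ms @ 0 + 530.973ms (1)
2. 530.973ms @ 1 + 265.487ms (1/2)
3. 796.46ms @ 3/2 + 265.487ms (1/2)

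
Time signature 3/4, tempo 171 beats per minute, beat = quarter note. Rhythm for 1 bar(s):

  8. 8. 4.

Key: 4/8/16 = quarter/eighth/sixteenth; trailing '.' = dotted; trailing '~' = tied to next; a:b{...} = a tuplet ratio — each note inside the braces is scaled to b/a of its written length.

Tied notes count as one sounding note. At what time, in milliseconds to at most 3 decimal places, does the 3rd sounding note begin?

note 3 onset = 3/2b = 526.316ms

1. 0.0ms @ 0 + 263.158ms (3/4)
2. 263.158ms @ 3/4 + 263.158ms (3/4)
3. 526.316ms @ 3/2 + 526.316ms (3/2)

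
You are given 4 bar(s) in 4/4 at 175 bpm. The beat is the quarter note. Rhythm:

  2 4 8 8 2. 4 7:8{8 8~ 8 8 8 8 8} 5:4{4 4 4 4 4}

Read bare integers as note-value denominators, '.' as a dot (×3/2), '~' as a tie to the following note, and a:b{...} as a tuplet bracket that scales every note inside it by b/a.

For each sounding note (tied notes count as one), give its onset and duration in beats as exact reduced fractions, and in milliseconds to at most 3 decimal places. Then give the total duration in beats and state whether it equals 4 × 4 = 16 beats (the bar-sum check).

1) 0.0ms=0b +685.714ms=2b
2) 685.714ms=2b +342.857ms=1b
3) 1028.571ms=3b +171.429ms=1/2b
4) 1200.0ms=7/2b +171.429ms=1/2b
5) 1371.429ms=4b +1028.571ms=3b
6) 2400.0ms=7b +342.857ms=1b
7) 2742.857ms=8b +195.918ms=4/7b
8) 2938.776ms=60/7b +391.837ms=8/7b
9) 3330.612ms=68/7b +195.918ms=4/7b
10) 3526.531ms=72/7b +195.918ms=4/7b
11) 3722.449ms=76/7b +195.918ms=4/7b
12) 3918.367ms=80/7b +195.918ms=4/7b
13) 4114.286ms=12b +274.286ms=4/5b
14) 4388.571ms=64/5b +274.286ms=4/5b
15) 4662.857ms=68/5b +274.286ms=4/5b
16) 4937.143ms=72/5b +274.286ms=4/5b
17) 5211.429ms=76/5b +274.286ms=4/5b
Σ=16b of 16 (175bpm 4/4) — PASS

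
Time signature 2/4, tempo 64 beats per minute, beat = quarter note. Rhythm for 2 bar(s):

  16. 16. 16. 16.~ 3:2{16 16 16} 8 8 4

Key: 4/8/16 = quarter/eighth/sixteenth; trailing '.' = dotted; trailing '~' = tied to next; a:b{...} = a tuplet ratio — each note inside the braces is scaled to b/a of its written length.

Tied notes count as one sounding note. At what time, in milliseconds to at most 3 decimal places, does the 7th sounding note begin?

note 7 onset = 2b = 1875.0ms

1. 0.0ms @ 0 + 351.562ms (3/8)
2. 351.562ms @ 3/8 + 351.562ms (3/8)
3. 703.125ms @ 3/4 + 351.562ms (3/8)
4. 1054.688ms @ 9/8 + 507.812ms (13/24)
5. 1562.5ms @ 5/3 + 156.25ms (1/6)
6. 1718.75ms @ 11/6 + 156.25ms (1/6)
7. 1875.0ms @ 2 + 468.75ms (1/2)
8. 2343.75ms @ 5/2 + 468.75ms (1/2)
9. 2812.5ms @ 3 + 937.5ms (1)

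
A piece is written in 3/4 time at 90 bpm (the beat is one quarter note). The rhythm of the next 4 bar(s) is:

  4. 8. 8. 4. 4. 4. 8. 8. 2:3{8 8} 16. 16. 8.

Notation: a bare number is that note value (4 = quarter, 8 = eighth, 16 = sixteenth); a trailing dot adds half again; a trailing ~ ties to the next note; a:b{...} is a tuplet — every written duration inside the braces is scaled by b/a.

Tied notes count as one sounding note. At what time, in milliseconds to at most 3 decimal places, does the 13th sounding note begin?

1. 0.0ms @ 0 + 1000.0ms (3/2)
2. 1000.0ms @ 3/2 + 500.0ms (3/4)
3. 1500.0ms @ 9/4 + 500.0ms (3/4)
4. 2000.0ms @ 3 + 1000.0ms (3/2)
5. 3000.0ms @ 9/2 + 1000.0ms (3/2)
6. 4000.0ms @ 6 + 1000.0ms (3/2)
7. 5000.0ms @ 15/2 + 500.0ms (3/4)
8. 5500.0ms @ 33/4 + 500.0ms (3/4)
9. 6000.0ms @ 9 + 500.0ms (3/4)
10. 6500.0ms @ 39/4 + 500.0ms (3/4)
11. 7000.0ms @ 21/2 + 250.0ms (3/8)
12. 7250.0ms @ 87/8 + 250.0ms (3/8)
13. 7500.0ms @ 45/4 + 500.0ms (3/4)

note 13 onset = 45/4b = 7500.0ms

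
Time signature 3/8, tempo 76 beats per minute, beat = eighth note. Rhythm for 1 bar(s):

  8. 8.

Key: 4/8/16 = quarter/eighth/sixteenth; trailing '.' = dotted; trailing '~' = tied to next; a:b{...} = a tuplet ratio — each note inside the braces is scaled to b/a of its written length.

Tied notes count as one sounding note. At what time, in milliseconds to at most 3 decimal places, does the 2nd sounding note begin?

note 2 onset = 3/2b = 1184.211ms

1. 0.0ms @ 0 + 1184.211ms (3/2)
2. 1184.211ms @ 3/2 + 1184.211ms (3/2)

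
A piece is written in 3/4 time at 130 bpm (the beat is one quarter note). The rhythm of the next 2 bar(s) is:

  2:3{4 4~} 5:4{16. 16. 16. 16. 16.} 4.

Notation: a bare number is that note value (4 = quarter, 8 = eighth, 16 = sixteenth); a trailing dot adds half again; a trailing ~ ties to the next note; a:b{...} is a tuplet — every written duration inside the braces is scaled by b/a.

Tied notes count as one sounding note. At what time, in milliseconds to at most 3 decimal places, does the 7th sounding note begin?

1. 0.0ms @ 0 + 692.308ms (3/2)
2. 692.308ms @ 3/2 + 830.769ms (9/5)
3. 1523.077ms @ 33/10 + 138.462ms (3/10)
4. 1661.538ms @ 18/5 + 138.462ms (3/10)
5. 1800.0ms @ 39/10 + 138.462ms (3/10)
6. 1938.462ms @ 21/5 + 138.462ms (3/10)
7. 2076.923ms @ 9/2 + 692.308ms (3/2)

note 7 onset = 9/2b = 2076.923ms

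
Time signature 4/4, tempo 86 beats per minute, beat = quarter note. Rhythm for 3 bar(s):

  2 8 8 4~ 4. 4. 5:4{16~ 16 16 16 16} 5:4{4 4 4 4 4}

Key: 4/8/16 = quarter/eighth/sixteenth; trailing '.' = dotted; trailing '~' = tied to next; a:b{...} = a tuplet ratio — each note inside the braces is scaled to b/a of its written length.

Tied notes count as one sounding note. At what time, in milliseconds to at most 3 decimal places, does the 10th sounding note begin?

1. 0.0ms @ 0 + 1395.349ms (2)
2. 1395.349ms @ 2 + 348.837ms (1/2)
3. 1744.186ms @ 5/2 + 348.837ms (1/2)
4. 2093.023ms @ 3 + 1744.186ms (5/2)
5. 3837.209ms @ 11/2 + 1046.512ms (3/2)
6. 4883.721ms @ 7 + 279.07ms (2/5)
7. 5162.791ms @ 37/5 + 139.535ms (1/5)
8. 5302.326ms @ 38/5 + 139.535ms (1/5)
9. 5441.86ms @ 39/5 + 139.535ms (1/5)
10. 5581.395ms @ 8 + 558.14ms (4/5)
11. 6139.535ms @ 44/5 + 558.14ms (4/5)
12. 6697.674ms @ 48/5 + 558.14ms (4/5)
13. 7255.814ms @ 52/5 + 558.14ms (4/5)
14. 7813.953ms @ 56/5 + 558.14ms (4/5)

note 10 onset = 8b = 5581.395ms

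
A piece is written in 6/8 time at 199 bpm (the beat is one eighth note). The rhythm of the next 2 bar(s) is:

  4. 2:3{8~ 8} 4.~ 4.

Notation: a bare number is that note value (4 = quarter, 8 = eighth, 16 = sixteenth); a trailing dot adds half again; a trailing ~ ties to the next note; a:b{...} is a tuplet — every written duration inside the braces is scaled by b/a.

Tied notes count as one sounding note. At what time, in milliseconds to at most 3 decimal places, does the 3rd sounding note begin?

note 3 onset = 6b = 1809.045ms

1. 0.0ms @ 0 + 904.523ms (3)
2. 904.523ms @ 3 + 904.523ms (3)
3. 1809.045ms @ 6 + 1809.045ms (6)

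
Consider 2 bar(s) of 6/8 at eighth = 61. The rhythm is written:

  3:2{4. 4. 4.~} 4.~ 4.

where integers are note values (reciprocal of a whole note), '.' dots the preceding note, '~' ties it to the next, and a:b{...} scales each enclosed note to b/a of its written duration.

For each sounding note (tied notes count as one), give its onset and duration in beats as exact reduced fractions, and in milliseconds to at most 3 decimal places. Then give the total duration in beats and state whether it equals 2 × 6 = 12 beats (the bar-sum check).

1) 0.0ms=0b +1967.213ms=2b
2) 1967.213ms=2b +1967.213ms=2b
3) 3934.426ms=4b +7868.852ms=8b
Σ=12b of 12 (61bpm 6/8) — PASS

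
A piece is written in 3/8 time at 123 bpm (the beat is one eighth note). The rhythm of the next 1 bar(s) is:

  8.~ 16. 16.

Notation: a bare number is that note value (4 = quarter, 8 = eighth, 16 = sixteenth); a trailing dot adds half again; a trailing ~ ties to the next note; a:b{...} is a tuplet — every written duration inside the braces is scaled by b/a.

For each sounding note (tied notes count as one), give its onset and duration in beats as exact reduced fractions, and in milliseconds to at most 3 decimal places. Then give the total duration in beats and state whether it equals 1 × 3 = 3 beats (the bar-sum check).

1) 0.0ms=0b +1097.561ms=9/4b
2) 1097.561ms=9/4b +365.854ms=3/4b
Σ=3b of 3 (123bpm 3/8) — PASS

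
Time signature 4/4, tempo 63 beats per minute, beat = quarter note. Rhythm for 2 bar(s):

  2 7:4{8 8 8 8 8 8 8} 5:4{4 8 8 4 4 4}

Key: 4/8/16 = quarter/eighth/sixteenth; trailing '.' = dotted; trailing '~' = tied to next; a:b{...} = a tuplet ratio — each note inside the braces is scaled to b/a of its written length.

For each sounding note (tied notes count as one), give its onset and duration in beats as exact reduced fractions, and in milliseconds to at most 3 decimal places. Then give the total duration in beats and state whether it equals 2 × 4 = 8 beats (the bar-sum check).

1) 0.0ms=0b +1904.762ms=2b
2) 1904.762ms=2b +272.109ms=2/7b
3) 2176.871ms=16/7b +272.109ms=2/7b
4) 2448.98ms=18/7b +272.109ms=2/7b
5) 2721.088ms=20/7b +272.109ms=2/7b
6) 2993.197ms=22/7b +272.109ms=2/7b
7) 3265.306ms=24/7b +272.109ms=2/7b
8) 3537.415ms=26/7b +272.109ms=2/7b
9) 3809.524ms=4b +761.905ms=4/5b
10) 4571.429ms=24/5b +380.952ms=2/5b
11) 4952.381ms=26/5b +380.952ms=2/5b
12) 5333.333ms=28/5b +761.905ms=4/5b
13) 6095.238ms=32/5b +761.905ms=4/5b
14) 6857.143ms=36/5b +761.905ms=4/5b
Σ=8b of 8 (63bpm 4/4) — PASS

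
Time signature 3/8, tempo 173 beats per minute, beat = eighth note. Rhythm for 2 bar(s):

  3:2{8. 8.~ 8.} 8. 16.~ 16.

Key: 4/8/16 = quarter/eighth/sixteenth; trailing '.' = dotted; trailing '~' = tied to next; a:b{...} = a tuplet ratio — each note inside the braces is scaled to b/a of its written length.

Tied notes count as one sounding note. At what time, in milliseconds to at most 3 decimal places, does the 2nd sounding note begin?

1. 0.0ms @ 0 + 346.821ms (1)
2. 346.821ms @ 1 + 693.642ms (2)
3. 1040.462ms @ 3 + 520.231ms (3/2)
4. 1560.694ms @ 9/2 + 520.231ms (3/2)

note 2 onset = 1b = 346.821ms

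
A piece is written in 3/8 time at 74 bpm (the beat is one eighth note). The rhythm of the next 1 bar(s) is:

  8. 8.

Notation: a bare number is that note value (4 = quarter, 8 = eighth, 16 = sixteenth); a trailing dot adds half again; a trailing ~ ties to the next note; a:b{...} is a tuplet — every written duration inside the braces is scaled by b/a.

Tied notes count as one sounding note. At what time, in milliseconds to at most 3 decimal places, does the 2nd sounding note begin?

note 2 onset = 3/2b = 1216.216ms

1. 0.0ms @ 0 + 1216.216ms (3/2)
2. 1216.216ms @ 3/2 + 1216.216ms (3/2)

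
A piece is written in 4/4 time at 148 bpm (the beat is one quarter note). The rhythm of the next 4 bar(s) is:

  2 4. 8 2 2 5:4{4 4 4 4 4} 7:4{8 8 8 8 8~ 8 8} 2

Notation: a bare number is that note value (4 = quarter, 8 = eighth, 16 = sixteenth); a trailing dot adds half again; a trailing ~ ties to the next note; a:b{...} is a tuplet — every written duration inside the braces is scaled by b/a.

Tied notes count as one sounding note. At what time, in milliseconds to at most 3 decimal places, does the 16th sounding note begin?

1. 0.0ms @ 0 + 810.811ms (2)
2. 810.811ms @ 2 + 608.108ms (3/2)
3. 1418.919ms @ 7/2 + 202.703ms (1/2)
4. 1621.622ms @ 4 + 810.811ms (2)
5. 2432.432ms @ 6 + 810.811ms (2)
6. 3243.243ms @ 8 + 324.324ms (4/5)
7. 3567.568ms @ 44/5 + 324.324ms (4/5)
8. 3891.892ms @ 48/5 + 324.324ms (4/5)
9. 4216.216ms @ 52/5 + 324.324ms (4/5)
10. 4540.541ms @ 56/5 + 324.324ms (4/5)
11. 4864.865ms @ 12 + 115.83ms (2/7)
12. 4980.695ms @ 86/7 + 115.83ms (2/7)
13. 5096.525ms @ 88/7 + 115.83ms (2/7)
14. 5212.355ms @ 90/7 + 115.83ms (2/7)
15. 5328.185ms @ 92/7 + 231.66ms (4/7)
16. 5559.846ms @ 96/7 + 115.83ms (2/7)
17. 5675.676ms @ 14 + 810.811ms (2)

note 16 onset = 96/7b = 5559.846ms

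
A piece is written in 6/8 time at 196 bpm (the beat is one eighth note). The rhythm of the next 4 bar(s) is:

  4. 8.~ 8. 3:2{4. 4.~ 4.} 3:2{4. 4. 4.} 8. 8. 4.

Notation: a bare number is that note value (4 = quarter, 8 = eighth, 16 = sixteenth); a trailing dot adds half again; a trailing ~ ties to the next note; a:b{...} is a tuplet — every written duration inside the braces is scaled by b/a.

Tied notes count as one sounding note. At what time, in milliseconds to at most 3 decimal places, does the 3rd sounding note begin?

note 3 onset = 6b = 1836.735ms

1. 0.0ms @ 0 + 918.367ms (3)
2. 918.367ms @ 3 + 918.367ms (3)
3. 1836.735ms @ 6 + 612.245ms (2)
4. 2448.98ms @ 8 + 1224.49ms (4)
5. 3673.469ms @ 12 + 612.245ms (2)
6. 4285.714ms @ 14 + 612.245ms (2)
7. 4897.959ms @ 16 + 612.245ms (2)
8. 5510.204ms @ 18 + 459.184ms (3/2)
9. 5969.388ms @ 39/2 + 459.184ms (3/2)
10. 6428.571ms @ 21 + 918.367ms (3)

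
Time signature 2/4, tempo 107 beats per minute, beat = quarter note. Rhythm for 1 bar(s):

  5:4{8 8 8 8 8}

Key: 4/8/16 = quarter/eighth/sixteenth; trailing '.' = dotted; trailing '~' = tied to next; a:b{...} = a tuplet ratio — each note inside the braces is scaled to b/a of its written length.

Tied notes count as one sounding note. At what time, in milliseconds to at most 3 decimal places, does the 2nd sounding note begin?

note 2 onset = 2/5b = 224.299ms

1. 0.0ms @ 0 + 224.299ms (2/5)
2. 224.299ms @ 2/5 + 224.299ms (2/5)
3. 448.598ms @ 4/5 + 224.299ms (2/5)
4. 672.897ms @ 6/5 + 224.299ms (2/5)
5. 897.196ms @ 8/5 + 224.299ms (2/5)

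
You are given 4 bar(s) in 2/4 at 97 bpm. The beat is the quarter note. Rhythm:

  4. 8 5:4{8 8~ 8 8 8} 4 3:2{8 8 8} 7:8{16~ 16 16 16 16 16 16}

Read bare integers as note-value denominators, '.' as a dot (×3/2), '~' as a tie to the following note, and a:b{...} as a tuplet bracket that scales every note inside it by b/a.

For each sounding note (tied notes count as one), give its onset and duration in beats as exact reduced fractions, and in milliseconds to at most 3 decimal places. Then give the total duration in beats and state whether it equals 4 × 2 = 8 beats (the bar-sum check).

1) 0.0ms=0b +927.835ms=3/2b
2) 927.835ms=3/2b +309.278ms=1/2b
3) 1237.113ms=2b +247.423ms=2/5b
4) 1484.536ms=12/5b +494.845ms=4/5b
5) 1979.381ms=16/5b +247.423ms=2/5b
6) 2226.804ms=18/5b +247.423ms=2/5b
7) 2474.227ms=4b +618.557ms=1b
8) 3092.784ms=5b +206.186ms=1/3b
9) 3298.969ms=16/3b +206.186ms=1/3b
10) 3505.155ms=17/3b +206.186ms=1/3b
11) 3711.34ms=6b +353.461ms=4/7b
12) 4064.801ms=46/7b +176.73ms=2/7b
13) 4241.532ms=48/7b +176.73ms=2/7b
14) 4418.262ms=50/7b +176.73ms=2/7b
15) 4594.993ms=52/7b +176.73ms=2/7b
16) 4771.723ms=54/7b +176.73ms=2/7b
Σ=8b of 8 (97bpm 2/4) — PASS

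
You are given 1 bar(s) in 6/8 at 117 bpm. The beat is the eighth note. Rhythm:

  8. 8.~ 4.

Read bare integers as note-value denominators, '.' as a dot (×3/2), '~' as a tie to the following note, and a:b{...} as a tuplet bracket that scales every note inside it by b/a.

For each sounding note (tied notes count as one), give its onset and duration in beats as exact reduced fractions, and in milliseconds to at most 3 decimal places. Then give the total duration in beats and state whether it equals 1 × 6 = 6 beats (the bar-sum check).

1) 0.0ms=0b +769.231ms=3/2b
2) 769.231ms=3/2b +2307.692ms=9/2b
Σ=6b of 6 (117bpm 6/8) — PASS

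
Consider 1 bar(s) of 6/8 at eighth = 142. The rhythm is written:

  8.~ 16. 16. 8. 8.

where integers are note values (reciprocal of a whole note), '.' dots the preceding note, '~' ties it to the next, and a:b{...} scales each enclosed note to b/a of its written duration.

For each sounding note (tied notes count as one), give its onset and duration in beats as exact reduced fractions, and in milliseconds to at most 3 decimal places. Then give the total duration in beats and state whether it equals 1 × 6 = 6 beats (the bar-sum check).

1) 0.0ms=0b +950.704ms=9/4b
2) 950.704ms=9/4b +316.901ms=3/4b
3) 1267.606ms=3b +633.803ms=3/2b
4) 1901.408ms=9/2b +633.803ms=3/2b
Σ=6b of 6 (142bpm 6/8) — PASS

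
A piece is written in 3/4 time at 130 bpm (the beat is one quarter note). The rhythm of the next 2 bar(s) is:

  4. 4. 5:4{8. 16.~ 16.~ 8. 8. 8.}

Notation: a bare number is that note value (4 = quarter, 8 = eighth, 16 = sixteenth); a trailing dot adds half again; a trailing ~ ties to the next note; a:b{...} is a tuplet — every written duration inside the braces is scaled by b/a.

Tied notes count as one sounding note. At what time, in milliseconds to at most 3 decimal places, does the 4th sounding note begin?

note 4 onset = 18/5b = 1661.538ms

1. 0.0ms @ 0 + 692.308ms (3/2)
2. 692.308ms @ 3/2 + 692.308ms (3/2)
3. 1384.615ms @ 3 + 276.923ms (3/5)
4. 1661.538ms @ 18/5 + 553.846ms (6/5)
5. 2215.385ms @ 24/5 + 276.923ms (3/5)
6. 2492.308ms @ 27/5 + 276.923ms (3/5)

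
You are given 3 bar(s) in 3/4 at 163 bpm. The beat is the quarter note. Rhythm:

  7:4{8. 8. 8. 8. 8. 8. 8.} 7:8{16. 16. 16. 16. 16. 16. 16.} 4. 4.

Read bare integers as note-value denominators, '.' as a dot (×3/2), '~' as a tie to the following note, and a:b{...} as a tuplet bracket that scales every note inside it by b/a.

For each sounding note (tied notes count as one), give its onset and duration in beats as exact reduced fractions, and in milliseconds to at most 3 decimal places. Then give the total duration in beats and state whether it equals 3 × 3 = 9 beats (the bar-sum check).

1) 0.0ms=0b +157.756ms=3/7b
2) 157.756ms=3/7b +157.756ms=3/7b
3) 315.513ms=6/7b +157.756ms=3/7b
4) 473.269ms=9/7b +157.756ms=3/7b
5) 631.025ms=12/7b +157.756ms=3/7b
6) 788.782ms=15/7b +157.756ms=3/7b
7) 946.538ms=18/7b +157.756ms=3/7b
8) 1104.294ms=3b +157.756ms=3/7b
9) 1262.051ms=24/7b +157.756ms=3/7b
10) 1419.807ms=27/7b +157.756ms=3/7b
11) 1577.564ms=30/7b +157.756ms=3/7b
12) 1735.32ms=33/7b +157.756ms=3/7b
13) 1893.076ms=36/7b +157.756ms=3/7b
14) 2050.833ms=39/7b +157.756ms=3/7b
15) 2208.589ms=6b +552.147ms=3/2b
16) 2760.736ms=15/2b +552.147ms=3/2b
Σ=9b of 9 (163bpm 3/4) — PASS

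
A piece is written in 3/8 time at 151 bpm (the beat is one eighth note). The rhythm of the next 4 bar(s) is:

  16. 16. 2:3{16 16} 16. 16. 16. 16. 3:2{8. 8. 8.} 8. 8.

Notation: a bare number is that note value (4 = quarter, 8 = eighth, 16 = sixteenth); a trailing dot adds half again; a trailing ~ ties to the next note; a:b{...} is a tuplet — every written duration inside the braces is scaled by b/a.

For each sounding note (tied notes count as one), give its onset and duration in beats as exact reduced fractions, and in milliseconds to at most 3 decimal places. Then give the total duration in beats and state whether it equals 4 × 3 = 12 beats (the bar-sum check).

1) 0.0ms=0b +298.013ms=3/4b
2) 298.013ms=3/4b +298.013ms=3/4b
3) 596.026ms=3/2b +298.013ms=3/4b
4) 894.04ms=9/4b +298.013ms=3/4b
5) 1192.053ms=3b +298.013ms=3/4b
6) 1490.066ms=15/4b +298.013ms=3/4b
7) 1788.079ms=9/2b +298.013ms=3/4b
8) 2086.093ms=21/4b +298.013ms=3/4b
9) 2384.106ms=6b +397.351ms=1b
10) 2781.457ms=7b +397.351ms=1b
11) 3178.808ms=8b +397.351ms=1b
12) 3576.159ms=9b +596.026ms=3/2b
13) 4172.185ms=21/2b +596.026ms=3/2b
Σ=12b of 12 (151bpm 3/8) — PASS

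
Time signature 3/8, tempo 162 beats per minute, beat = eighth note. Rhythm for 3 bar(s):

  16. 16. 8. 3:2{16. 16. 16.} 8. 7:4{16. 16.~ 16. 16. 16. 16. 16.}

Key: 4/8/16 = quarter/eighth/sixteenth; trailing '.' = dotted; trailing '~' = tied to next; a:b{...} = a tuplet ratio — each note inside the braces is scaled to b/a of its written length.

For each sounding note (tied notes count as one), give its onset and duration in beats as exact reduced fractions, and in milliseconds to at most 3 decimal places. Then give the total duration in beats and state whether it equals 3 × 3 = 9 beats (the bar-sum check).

1) 0.0ms=0b +277.778ms=3/4b
2) 277.778ms=3/4b +277.778ms=3/4b
3) 555.556ms=3/2b +555.556ms=3/2b
4) 1111.111ms=3b +185.185ms=1/2b
5) 1296.296ms=7/2b +185.185ms=1/2b
6) 1481.481ms=4b +185.185ms=1/2b
7) 1666.667ms=9/2b +555.556ms=3/2b
8) 2222.222ms=6b +158.73ms=3/7b
9) 2380.952ms=45/7b +317.46ms=6/7b
10) 2698.413ms=51/7b +158.73ms=3/7b
11) 2857.143ms=54/7b +158.73ms=3/7b
12) 3015.873ms=57/7b +158.73ms=3/7b
13) 3174.603ms=60/7b +158.73ms=3/7b
Σ=9b of 9 (162bpm 3/8) — PASS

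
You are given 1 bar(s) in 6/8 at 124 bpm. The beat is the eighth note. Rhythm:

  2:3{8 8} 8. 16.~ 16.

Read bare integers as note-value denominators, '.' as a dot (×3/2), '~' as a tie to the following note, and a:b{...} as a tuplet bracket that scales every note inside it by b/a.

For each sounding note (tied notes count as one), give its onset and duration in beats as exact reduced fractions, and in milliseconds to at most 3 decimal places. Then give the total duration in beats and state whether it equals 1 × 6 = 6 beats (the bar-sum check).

1) 0.0ms=0b +725.806ms=3/2b
2) 725.806ms=3/2b +725.806ms=3/2b
3) 1451.613ms=3b +725.806ms=3/2b
4) 2177.419ms=9/2b +725.806ms=3/2b
Σ=6b of 6 (124bpm 6/8) — PASS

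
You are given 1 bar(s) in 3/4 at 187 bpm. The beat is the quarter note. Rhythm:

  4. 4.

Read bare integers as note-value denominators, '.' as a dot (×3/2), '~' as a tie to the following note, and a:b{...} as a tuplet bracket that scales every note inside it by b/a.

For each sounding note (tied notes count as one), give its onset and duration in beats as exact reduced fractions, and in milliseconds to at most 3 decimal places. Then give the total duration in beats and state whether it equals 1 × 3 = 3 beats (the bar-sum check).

1) 0.0ms=0b +481.283ms=3/2b
2) 481.283ms=3/2b +481.283ms=3/2b
Σ=3b of 3 (187bpm 3/4) — PASS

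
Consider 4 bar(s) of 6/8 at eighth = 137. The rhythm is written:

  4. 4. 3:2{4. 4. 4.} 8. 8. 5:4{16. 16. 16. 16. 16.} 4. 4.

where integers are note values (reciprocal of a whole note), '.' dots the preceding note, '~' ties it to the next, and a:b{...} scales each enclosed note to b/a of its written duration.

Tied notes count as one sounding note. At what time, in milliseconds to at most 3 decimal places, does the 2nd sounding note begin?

note 2 onset = 3b = 1313.869ms

1. 0.0ms @ 0 + 1313.869ms (3)
2. 1313.869ms @ 3 + 1313.869ms (3)
3. 2627.737ms @ 6 + 875.912ms (2)
4. 3503.65ms @ 8 + 875.912ms (2)
5. 4379.562ms @ 10 + 875.912ms (2)
6. 5255.474ms @ 12 + 656.934ms (3/2)
7. 5912.409ms @ 27/2 + 656.934ms (3/2)
8. 6569.343ms @ 15 + 262.774ms (3/5)
9. 6832.117ms @ 78/5 + 262.774ms (3/5)
10. 7094.891ms @ 81/5 + 262.774ms (3/5)
11. 7357.664ms @ 84/5 + 262.774ms (3/5)
12. 7620.438ms @ 87/5 + 262.774ms (3/5)
13. 7883.212ms @ 18 + 1313.869ms (3)
14. 9197.08ms @ 21 + 1313.869ms (3)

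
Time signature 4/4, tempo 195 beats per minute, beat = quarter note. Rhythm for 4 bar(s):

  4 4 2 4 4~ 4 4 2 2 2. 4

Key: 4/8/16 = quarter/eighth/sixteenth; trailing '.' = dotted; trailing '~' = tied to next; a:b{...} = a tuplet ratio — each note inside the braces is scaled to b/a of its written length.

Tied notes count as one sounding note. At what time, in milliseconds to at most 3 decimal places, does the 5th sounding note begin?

1. 0.0ms @ 0 + 307.692ms (1)
2. 307.692ms @ 1 + 307.692ms (1)
3. 615.385ms @ 2 + 615.385ms (2)
4. 1230.769ms @ 4 + 307.692ms (1)
5. 1538.462ms @ 5 + 615.385ms (2)
6. 2153.846ms @ 7 + 307.692ms (1)
7. 2461.538ms @ 8 + 615.385ms (2)
8. 3076.923ms @ 10 + 615.385ms (2)
9. 3692.308ms @ 12 + 923.077ms (3)
10. 4615.385ms @ 15 + 307.692ms (1)

note 5 onset = 5b = 1538.462ms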